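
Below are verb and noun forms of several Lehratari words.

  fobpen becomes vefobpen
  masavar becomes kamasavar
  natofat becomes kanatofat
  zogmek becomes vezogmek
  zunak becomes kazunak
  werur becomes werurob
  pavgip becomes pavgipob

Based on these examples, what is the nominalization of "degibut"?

zunak and zogmek both end in -k yet inflect differently (kazunak, vezogmek), so the final letter is not what conditions the rule; the last vowel is.
"degibut" has last vowel 'u'. The one such stem in the data (werur → werurob) adds -ob, so the same rule applies.
The other patterns: stems whose last vowel is 'a' add the prefix ka-; stems whose last vowel is 'e' add the prefix ve-.
So degibut → degibutob.

degibutob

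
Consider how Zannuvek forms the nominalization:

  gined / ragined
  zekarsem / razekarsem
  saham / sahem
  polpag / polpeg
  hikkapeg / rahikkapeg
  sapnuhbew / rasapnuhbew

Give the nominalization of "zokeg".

hikkapeg and polpag both end in -g yet inflect differently (rahikkapeg, polpeg), so the final letter is not what conditions the rule; the last vowel is.
"zokeg" has last vowel 'e'. The stems whose last vowel is 'e' (hikkapeg → rahikkapeg, zekarsem → razekarsem, gined → ragined) add the prefix ra-.
The other pattern: stems whose last vowel is 'a' change the last vowel to 'e'.
So zokeg → razokeg.

razokeg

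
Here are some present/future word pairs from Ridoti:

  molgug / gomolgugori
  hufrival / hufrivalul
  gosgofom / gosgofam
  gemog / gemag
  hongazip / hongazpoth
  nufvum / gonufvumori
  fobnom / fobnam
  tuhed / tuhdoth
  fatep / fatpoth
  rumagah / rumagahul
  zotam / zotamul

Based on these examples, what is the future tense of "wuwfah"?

zotam and fobnom both end in -m yet inflect differently (zotamul, fobnam), so the final letter is not what conditions the rule; the last vowel is.
"wuwfah" has last vowel 'a'. The stems whose last vowel is 'a' (rumagah → rumagahul, hufrival → hufrivalul, zotam → zotamul) add -ul.
So wuwfah → wuwfahul.

wuwfahul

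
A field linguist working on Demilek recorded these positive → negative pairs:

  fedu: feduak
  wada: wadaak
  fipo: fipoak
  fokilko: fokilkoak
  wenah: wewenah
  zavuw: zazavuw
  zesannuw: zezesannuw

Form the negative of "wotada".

"wotada" ends in a vowel. The stems ending in a vowel (fedu → feduak, wada → wadaak, fipo → fipoak) add -ak.
The other pattern: stems ending in a consonant repeat the first consonant+vowel as a prefix.
So wotada → wotadaak.

wotadaak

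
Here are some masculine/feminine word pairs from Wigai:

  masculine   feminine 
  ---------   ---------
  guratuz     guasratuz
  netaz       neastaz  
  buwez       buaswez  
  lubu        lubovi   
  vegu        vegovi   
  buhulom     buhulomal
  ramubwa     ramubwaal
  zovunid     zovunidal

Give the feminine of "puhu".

guratuz and lubu both have last vowel 'u' yet inflect differently (guasratuz, lubovi), so the last vowel is not what conditions the rule; the final letter is.
"puhu" ends in -u. The stems ending in -u (lubu → lubovi, vegu → vegovi) drop the final letter and add -ovi.
The other patterns: stems ending in -z insert -as- after the first vowel; stems ending in -a, -d or -m add -al.
So puhu → puhovi.

puhovi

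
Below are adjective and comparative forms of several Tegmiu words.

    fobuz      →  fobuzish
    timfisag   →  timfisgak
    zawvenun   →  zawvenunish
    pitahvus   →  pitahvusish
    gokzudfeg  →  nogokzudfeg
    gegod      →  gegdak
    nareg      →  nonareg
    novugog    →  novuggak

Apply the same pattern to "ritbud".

ritbudish

gokzudfeg and timfisag both end in -g yet inflect differently (nogokzudfeg, timfisgak), so the final letter is not what conditions the rule; the last vowel is.
"ritbud" has last vowel 'u'. The stems whose last vowel is 'u' (pitahvus → pitahvusish, fobuz → fobuzish, zawvenun → zawvenunish) add -ish.
The other patterns: stems whose last vowel is 'e' add the prefix no-; stems whose last vowel is 'a' or 'o' delete the last vowel and add -ak.
So ritbud → ritbudish.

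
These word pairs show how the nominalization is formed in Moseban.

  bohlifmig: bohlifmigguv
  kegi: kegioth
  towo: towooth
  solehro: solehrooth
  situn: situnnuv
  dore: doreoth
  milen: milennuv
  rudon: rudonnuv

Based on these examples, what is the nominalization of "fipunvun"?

milen and dore both have last vowel 'e' yet inflect differently (milennuv, doreoth), so the last vowel is not what conditions the rule; whether the stem ends in a vowel or a consonant is.
"fipunvun" ends in a consonant. The stems ending in a consonant (bohlifmig → bohlifmigguv, situn → situnnuv, rudon → rudonnuv) double the final consonant and add -uv.
So fipunvun → fipunvunnuv.

fipunvunnuv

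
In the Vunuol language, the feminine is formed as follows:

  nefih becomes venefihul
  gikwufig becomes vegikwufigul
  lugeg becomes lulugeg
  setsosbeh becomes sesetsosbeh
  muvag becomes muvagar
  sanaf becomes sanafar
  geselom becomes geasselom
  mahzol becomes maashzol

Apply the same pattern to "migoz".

miasgoz

gikwufig and lugeg both end in -g yet inflect differently (vegikwufigul, lulugeg), so the final letter is not what conditions the rule; the last vowel is.
"migoz" has last vowel 'o'. The stems whose last vowel is 'o' (geselom → geasselom, mahzol → maashzol) insert -as- after the first vowel.
So migoz → miasgoz.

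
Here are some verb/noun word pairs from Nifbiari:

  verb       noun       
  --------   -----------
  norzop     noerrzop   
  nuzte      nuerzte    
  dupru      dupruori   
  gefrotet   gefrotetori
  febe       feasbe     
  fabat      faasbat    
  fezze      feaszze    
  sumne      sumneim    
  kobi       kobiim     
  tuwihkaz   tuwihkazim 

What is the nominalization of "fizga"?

nuzte and febe both end in -e yet inflect differently (nuerzte, feasbe), so the final letter is not what conditions the rule; the first letter is.
"fizga" begins with f-. The stems beginning with f- (febe → feasbe, fabat → faasbat, fezze → feaszze) insert -as- after the first vowel.
The other patterns: stems beginning with n- insert -er- after the first vowel; stems beginning with d- or g- add -ori; stems beginning with k-, s- or t- add -im.
So fizga → fiaszga.

fiaszga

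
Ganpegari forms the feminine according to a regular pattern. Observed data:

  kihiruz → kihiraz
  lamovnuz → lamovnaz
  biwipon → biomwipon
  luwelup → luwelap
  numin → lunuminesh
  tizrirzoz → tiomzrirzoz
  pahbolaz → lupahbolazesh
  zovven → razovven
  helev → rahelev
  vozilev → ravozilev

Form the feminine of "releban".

tizrirzoz and kihiruz both end in -z yet inflect differently (tiomzrirzoz, kihiraz), so the final letter is not what conditions the rule; the last vowel is.
"releban" has last vowel 'a'. The one such stem in the data (pahbolaz → lupahbolazesh) adds lu- … -esh around the stem, so the same rule applies.
The other patterns: stems whose last vowel is 'o' insert -om- after the first vowel; stems whose last vowel is 'u' change the last vowel to 'a'; stems whose last vowel is 'e' add the prefix ra-.
So releban → lurelebanesh.

lurelebanesh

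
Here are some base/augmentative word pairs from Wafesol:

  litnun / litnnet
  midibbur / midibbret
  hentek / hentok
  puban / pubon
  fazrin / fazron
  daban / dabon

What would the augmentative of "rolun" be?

rolnet

litnun and puban both end in -n yet inflect differently (litnnet, pubon), so the final letter is not what conditions the rule; the last vowel is.
"rolun" has last vowel 'u'. The stems whose last vowel is 'u' (litnun → litnnet, midibbur → midibbret) delete the last vowel and add -et.
So rolun → rolnet.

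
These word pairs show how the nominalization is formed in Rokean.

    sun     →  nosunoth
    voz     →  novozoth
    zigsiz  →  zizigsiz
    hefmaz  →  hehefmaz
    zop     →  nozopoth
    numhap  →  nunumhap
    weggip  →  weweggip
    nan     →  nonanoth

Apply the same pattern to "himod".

zop and numhap both end in -p yet inflect differently (nozopoth, nunumhap), so the final letter is not what conditions the rule; the number of vowels is.
"himod" has 2 vowels. The stems with 2 vowels (numhap → nunumhap, weggip → weweggip, hefmaz → hehefmaz) repeat the first consonant+vowel as a prefix.
The other pattern: stems with 1 vowel add no- … -oth around the stem.
So himod → hihimod.

hihimod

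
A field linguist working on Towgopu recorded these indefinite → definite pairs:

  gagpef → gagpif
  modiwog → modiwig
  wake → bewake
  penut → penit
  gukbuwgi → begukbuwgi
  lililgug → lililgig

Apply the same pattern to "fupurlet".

fupurlit

gagpef and wake both have last vowel 'e' yet inflect differently (gagpif, bewake), so the last vowel is not what conditions the rule; whether the stem ends in a vowel or a consonant is.
"fupurlet" ends in a consonant. The stems ending in a consonant (modiwog → modiwig, penut → penit, lililgug → lililgig) change the last vowel to 'i'.
So fupurlet → fupurlit.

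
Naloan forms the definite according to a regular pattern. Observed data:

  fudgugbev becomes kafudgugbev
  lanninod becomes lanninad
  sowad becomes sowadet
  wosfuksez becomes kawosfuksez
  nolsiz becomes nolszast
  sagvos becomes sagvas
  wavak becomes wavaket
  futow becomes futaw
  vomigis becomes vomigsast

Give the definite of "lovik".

lovkast

"lovik" has last vowel 'i'. The stems whose last vowel is 'i' (vomigis → vomigsast, nolsiz → nolszast) delete the last vowel and add -ast.
The other patterns: stems whose last vowel is 'o' change the last vowel to 'a'; stems whose last vowel is 'a' add -et; stems whose last vowel is 'e' add the prefix ka-.
So lovik → lovkast.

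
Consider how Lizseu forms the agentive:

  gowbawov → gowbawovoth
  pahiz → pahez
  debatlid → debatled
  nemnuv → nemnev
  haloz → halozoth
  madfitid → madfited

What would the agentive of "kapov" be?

kapovoth

gowbawov and nemnuv both end in -v yet inflect differently (gowbawovoth, nemnev), so the final letter is not what conditions the rule; the last vowel is.
"kapov" has last vowel 'o'. The stems whose last vowel is 'o' (haloz → halozoth, gowbawov → gowbawovoth) add -oth.
The other pattern: stems whose last vowel is 'i' or 'u' change the last vowel to 'e'.
So kapov → kapovoth.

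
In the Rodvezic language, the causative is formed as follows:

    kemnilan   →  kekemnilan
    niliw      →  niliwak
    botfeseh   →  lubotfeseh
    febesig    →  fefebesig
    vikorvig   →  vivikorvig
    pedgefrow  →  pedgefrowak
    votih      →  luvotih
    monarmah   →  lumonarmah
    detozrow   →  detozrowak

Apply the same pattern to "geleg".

gegeleg

"geleg" ends in -g. The stems ending in -g (febesig → fefebesig, vikorvig → vivikorvig) repeat the first consonant+vowel as a prefix.
So geleg → gegeleg.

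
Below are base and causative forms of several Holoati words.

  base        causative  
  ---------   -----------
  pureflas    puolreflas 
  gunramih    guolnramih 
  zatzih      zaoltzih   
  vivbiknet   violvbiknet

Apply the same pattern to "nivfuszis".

niolvfuszis

Every pair shown (pureflas → puolreflas, gunramih → guolnramih, zatzih → zaoltzih, …) follows the same rule: insert -ol- after the first vowel.
So nivfuszis → niolvfuszis.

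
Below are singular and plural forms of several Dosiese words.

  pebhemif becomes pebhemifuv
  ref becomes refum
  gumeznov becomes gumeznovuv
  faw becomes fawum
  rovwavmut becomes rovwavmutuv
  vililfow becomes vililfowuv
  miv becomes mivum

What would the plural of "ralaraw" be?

miv and gumeznov both end in -v yet inflect differently (mivum, gumeznovuv), so the final letter is not what conditions the rule; the number of vowels is.
"ralaraw" has 3 vowels. The stems with 3 vowels (gumeznov → gumeznovuv, pebhemif → pebhemifuv, vililfow → vililfowuv) add -uv.
So ralaraw → ralarawuv.

ralarawuv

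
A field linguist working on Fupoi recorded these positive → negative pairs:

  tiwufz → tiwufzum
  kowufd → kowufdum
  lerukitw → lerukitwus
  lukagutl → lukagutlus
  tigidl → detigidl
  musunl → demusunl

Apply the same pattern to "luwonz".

deluwonz

"luwonz" has second-to-last letter 'n'. The one such stem in the data (musunl → demusunl) adds the prefix de-, so the same rule applies.
So luwonz → deluwonz.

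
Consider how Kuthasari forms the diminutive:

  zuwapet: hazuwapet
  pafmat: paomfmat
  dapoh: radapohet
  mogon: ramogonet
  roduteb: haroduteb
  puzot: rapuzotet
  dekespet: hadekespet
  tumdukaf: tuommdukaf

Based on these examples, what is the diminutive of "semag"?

seommag

"semag" has last vowel 'a'. The stems whose last vowel is 'a' (tumdukaf → tuommdukaf, pafmat → paomfmat) insert -om- after the first vowel.
So semag → seommag.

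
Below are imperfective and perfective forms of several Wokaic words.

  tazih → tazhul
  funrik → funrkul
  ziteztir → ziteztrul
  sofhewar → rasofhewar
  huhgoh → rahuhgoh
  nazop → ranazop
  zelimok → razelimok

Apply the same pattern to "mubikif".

ziteztir and sofhewar both end in -r yet inflect differently (ziteztrul, rasofhewar), so the final letter is not what conditions the rule; the last vowel is.
"mubikif" has last vowel 'i'. The stems whose last vowel is 'i' (tazih → tazhul, funrik → funrkul, ziteztir → ziteztrul) delete the last vowel and add -ul.
The other pattern: stems whose last vowel is 'a' or 'o' add the prefix ra-.
So mubikif → mubikful.

mubikful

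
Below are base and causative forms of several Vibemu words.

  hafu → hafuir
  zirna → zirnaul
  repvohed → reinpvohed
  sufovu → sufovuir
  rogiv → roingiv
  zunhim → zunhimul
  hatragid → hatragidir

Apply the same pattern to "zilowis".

"zilowis" begins with z-. The stems beginning with z- (zunhim → zunhimul, zirna → zirnaul) add -ul.
The other patterns: stems beginning with r- insert -in- after the first vowel; stems beginning with h- or s- add -ir.
So zilowis → zilowisul.

zilowisul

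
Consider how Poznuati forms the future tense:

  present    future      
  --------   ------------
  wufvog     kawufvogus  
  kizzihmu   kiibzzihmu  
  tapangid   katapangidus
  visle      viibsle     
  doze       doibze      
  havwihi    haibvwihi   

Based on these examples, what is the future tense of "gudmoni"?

guibdmoni

tapangid and havwihi both have last vowel 'i' yet inflect differently (katapangidus, haibvwihi), so the last vowel is not what conditions the rule; whether the stem ends in a vowel or a consonant is.
"gudmoni" ends in a vowel. The stems ending in a vowel (doze → doibze, visle → viibsle, kizzihmu → kiibzzihmu) insert -ib- after the first vowel.
So gudmoni → guibdmoni.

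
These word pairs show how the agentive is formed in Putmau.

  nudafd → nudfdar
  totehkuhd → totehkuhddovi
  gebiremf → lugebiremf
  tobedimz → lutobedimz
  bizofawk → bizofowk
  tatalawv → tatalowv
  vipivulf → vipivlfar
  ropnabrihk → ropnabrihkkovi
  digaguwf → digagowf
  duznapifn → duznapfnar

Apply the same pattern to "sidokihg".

gebiremf and digaguwf both end in -f yet inflect differently (lugebiremf, digagowf), so the final letter is not what conditions the rule; the second-to-last letter is.
"sidokihg" has second-to-last letter 'h'. The stems whose second-to-last letter is 'h' (totehkuhd → totehkuhddovi, ropnabrihk → ropnabrihkkovi) double the final consonant and add -ovi.
So sidokihg → sidokihggovi.

sidokihggovi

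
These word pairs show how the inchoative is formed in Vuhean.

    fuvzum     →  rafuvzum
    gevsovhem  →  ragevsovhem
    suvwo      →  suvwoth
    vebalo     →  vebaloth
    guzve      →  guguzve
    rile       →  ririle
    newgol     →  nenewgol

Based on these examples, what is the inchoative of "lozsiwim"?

gevsovhem and guzve both have last vowel 'e' yet inflect differently (ragevsovhem, guguzve), so the last vowel is not what conditions the rule; the final letter is.
"lozsiwim" ends in -m. The stems ending in -m (fuvzum → rafuvzum, gevsovhem → ragevsovhem) add the prefix ra-.
The other patterns: stems ending in -o drop the final letter and add -oth; stems ending in -e or -l repeat the first consonant+vowel as a prefix.
So lozsiwim → ralozsiwim.

ralozsiwim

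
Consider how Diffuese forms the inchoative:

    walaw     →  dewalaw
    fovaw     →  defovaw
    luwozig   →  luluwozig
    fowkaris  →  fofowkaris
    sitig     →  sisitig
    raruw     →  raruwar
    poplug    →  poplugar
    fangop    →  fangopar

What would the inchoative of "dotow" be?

walaw and raruw both end in -w yet inflect differently (dewalaw, raruwar), so the final letter is not what conditions the rule; the last vowel is.
"dotow" has last vowel 'o'. The one such stem in the data (fangop → fangopar) adds -ar, so the same rule applies.
The other patterns: stems whose last vowel is 'a' add the prefix de-; stems whose last vowel is 'i' repeat the first consonant+vowel as a prefix.
So dotow → dotowar.

dotowar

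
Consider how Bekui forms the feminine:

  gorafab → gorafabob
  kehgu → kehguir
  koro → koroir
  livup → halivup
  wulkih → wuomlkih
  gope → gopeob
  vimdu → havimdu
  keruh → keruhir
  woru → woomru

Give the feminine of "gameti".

gametiob

keruh and wulkih both end in -h yet inflect differently (keruhir, wuomlkih), so the final letter is not what conditions the rule; the first letter is.
"gameti" begins with g-. The stems beginning with g- (gope → gopeob, gorafab → gorafabob) add -ob.
So gameti → gametiob.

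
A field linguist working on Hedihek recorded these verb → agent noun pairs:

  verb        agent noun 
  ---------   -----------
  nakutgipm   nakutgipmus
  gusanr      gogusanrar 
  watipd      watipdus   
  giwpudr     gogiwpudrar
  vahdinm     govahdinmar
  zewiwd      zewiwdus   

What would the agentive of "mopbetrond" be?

gomopbetrondar

nakutgipm and vahdinm both end in -m yet inflect differently (nakutgipmus, govahdinmar), so the final letter is not what conditions the rule; the second-to-last letter is.
"mopbetrond" has second-to-last letter 'n'. The stems whose second-to-last letter is 'n' (gusanr → gogusanrar, vahdinm → govahdinmar) add go- … -ar around the stem.
So mopbetrond → gomopbetrondar.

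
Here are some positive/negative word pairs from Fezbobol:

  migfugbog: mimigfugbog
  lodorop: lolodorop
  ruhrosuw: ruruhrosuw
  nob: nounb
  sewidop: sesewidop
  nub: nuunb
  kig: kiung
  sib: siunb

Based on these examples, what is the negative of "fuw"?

fuunw

migfugbog and kig both end in -g yet inflect differently (mimigfugbog, kiung), so the final letter is not what conditions the rule; the number of vowels is.
"fuw" has 1 vowel. The stems with 1 vowel (nob → nounb, kig → kiung, sib → siunb) insert -un- after the first vowel.
So fuw → fuunw.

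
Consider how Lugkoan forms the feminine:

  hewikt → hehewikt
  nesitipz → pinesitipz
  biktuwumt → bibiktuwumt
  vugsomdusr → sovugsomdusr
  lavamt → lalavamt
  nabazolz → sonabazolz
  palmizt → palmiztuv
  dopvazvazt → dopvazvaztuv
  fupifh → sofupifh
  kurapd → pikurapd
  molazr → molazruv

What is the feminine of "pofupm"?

pipofupm

"pofupm" has second-to-last letter 'p'. The stems whose second-to-last letter is 'p' (nesitipz → pinesitipz, kurapd → pikurapd) add the prefix pi-.
So pofupm → pipofupm.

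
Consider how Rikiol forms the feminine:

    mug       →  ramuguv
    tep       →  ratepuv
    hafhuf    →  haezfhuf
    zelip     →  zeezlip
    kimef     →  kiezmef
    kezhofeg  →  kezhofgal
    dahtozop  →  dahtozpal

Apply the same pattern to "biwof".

tep and zelip both end in -p yet inflect differently (ratepuv, zeezlip), so the final letter is not what conditions the rule; the number of vowels is.
"biwof" has 2 vowels. The stems with 2 vowels (hafhuf → haezfhuf, zelip → zeezlip, kimef → kiezmef) insert -ez- after the first vowel.
So biwof → biezwof.

biezwof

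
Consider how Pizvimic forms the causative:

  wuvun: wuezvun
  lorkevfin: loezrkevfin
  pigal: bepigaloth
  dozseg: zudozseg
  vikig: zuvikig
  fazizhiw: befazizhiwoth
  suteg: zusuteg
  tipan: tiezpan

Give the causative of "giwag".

zugiwag

lorkevfin and vikig both have last vowel 'i' yet inflect differently (loezrkevfin, zuvikig), so the last vowel is not what conditions the rule; the final letter is.
"giwag" ends in -g. The stems ending in -g (vikig → zuvikig, dozseg → zudozseg, suteg → zusuteg) add the prefix zu-.
So giwag → zugiwag.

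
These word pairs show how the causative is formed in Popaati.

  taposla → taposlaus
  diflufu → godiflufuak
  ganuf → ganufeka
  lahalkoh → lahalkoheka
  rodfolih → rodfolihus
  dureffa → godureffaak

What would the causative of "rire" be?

dureffa and taposla both end in -a yet inflect differently (godureffaak, taposlaus), so the final letter is not what conditions the rule; the first letter is.
"rire" begins with r-. The one such stem in the data (rodfolih → rodfolihus) adds -us, so the same rule applies.
The other patterns: stems beginning with d- add go- … -ak around the stem; stems beginning with g- or l- add -eka.
So rire → rireus.

rireus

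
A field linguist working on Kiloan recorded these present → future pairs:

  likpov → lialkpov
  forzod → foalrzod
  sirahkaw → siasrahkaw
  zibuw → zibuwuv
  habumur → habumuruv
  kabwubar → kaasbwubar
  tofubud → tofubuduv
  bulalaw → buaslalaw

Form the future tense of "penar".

"penar" has last vowel 'a'. The stems whose last vowel is 'a' (kabwubar → kaasbwubar, bulalaw → buaslalaw, sirahkaw → siasrahkaw) insert -as- after the first vowel.
The other patterns: stems whose last vowel is 'u' add -uv; stems whose last vowel is 'o' insert -al- after the first vowel.
So penar → peasnar.

peasnar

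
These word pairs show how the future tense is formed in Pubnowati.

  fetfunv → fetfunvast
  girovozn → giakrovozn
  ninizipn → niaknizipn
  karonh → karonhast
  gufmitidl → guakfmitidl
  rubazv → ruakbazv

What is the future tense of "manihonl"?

manihonlast

"manihonl" has second-to-last letter 'n'. The stems whose second-to-last letter is 'n' (fetfunv → fetfunvast, karonh → karonhast) add -ast.
The other pattern: stems whose second-to-last letter is 'd', 'p' or 'z' insert -ak- after the first vowel.
So manihonl → manihonlast.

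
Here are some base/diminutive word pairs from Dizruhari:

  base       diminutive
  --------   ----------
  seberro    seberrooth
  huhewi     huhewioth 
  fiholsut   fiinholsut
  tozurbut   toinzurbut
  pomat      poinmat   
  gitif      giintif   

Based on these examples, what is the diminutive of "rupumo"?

huhewi and gitif both have last vowel 'i' yet inflect differently (huhewioth, giintif), so the last vowel is not what conditions the rule; whether the stem ends in a vowel or a consonant is.
"rupumo" ends in a vowel. The stems ending in a vowel (seberro → seberrooth, huhewi → huhewioth) add -oth.
The other pattern: stems ending in a consonant insert -in- after the first vowel.
So rupumo → rupumooth.

rupumooth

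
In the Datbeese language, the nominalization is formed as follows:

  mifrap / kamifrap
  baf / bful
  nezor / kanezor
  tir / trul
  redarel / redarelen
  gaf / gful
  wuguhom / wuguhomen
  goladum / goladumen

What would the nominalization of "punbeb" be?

"punbeb" has 2 vowels. The stems with 2 vowels (mifrap → kamifrap, nezor → kanezor) add the prefix ka-.
So punbeb → kapunbeb.

kapunbeb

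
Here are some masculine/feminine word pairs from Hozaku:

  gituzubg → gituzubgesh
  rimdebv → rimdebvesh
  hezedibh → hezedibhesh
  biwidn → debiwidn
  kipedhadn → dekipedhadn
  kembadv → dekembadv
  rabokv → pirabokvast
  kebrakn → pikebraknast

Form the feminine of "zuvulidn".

rimdebv and kembadv both end in -v yet inflect differently (rimdebvesh, dekembadv), so the final letter is not what conditions the rule; the second-to-last letter is.
"zuvulidn" has second-to-last letter 'd'. The stems whose second-to-last letter is 'd' (biwidn → debiwidn, kipedhadn → dekipedhadn, kembadv → dekembadv) add the prefix de-.
The other patterns: stems whose second-to-last letter is 'b' add -esh; stems whose second-to-last letter is 'k' add pi- … -ast around the stem.
So zuvulidn → dezuvulidn.

dezuvulidn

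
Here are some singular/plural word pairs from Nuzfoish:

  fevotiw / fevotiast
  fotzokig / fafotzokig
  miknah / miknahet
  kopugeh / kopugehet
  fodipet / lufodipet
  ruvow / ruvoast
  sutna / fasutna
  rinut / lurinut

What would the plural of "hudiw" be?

hudiast

"hudiw" ends in -w. The stems ending in -w (fevotiw → fevotiast, ruvow → ruvoast) drop the final letter and add -ast.
So hudiw → hudiast.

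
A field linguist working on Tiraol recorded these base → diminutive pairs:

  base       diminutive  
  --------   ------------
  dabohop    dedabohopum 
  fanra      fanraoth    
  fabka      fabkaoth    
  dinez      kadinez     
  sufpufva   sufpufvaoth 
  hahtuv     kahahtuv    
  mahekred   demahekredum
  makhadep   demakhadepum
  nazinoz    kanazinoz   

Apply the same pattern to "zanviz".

kazanviz

nazinoz and dabohop both have last vowel 'o' yet inflect differently (kanazinoz, dedabohopum), so the last vowel is not what conditions the rule; the final letter is.
"zanviz" ends in -z. The stems ending in -z (nazinoz → kanazinoz, dinez → kadinez) add the prefix ka-.
The other patterns: stems ending in -d or -p add de- … -um around the stem; stems ending in -a add -oth.
So zanviz → kazanviz.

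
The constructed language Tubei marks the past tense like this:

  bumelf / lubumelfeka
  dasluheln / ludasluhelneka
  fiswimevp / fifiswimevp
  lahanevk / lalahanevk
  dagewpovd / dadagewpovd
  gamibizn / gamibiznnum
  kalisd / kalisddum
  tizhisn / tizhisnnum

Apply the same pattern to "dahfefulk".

dasluheln and gamibizn both end in -n yet inflect differently (ludasluhelneka, gamibiznnum), so the final letter is not what conditions the rule; the second-to-last letter is.
"dahfefulk" has second-to-last letter 'l'. The stems whose second-to-last letter is 'l' (bumelf → lubumelfeka, dasluheln → ludasluhelneka) add lu- … -eka around the stem.
The other patterns: stems whose second-to-last letter is 'v' repeat the first consonant+vowel as a prefix; stems whose second-to-last letter is 's' or 'z' double the final consonant and add -um.
So dahfefulk → ludahfefulkeka.

ludahfefulkeka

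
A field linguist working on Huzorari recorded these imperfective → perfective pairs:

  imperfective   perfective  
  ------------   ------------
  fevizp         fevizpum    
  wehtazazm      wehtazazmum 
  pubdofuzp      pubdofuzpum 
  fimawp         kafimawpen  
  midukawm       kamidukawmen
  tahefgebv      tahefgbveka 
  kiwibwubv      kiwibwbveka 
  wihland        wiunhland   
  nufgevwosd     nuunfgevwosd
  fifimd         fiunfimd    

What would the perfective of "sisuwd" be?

kasisuwden

"sisuwd" has second-to-last letter 'w'. The stems whose second-to-last letter is 'w' (fimawp → kafimawpen, midukawm → kamidukawmen) add ka- … -en around the stem.
The other patterns: stems whose second-to-last letter is 'z' add -um; stems whose second-to-last letter is 'b' delete the last vowel and add -eka; stems whose second-to-last letter is 'm', 'n' or 's' insert -un- after the first vowel.
So sisuwd → kasisuwden.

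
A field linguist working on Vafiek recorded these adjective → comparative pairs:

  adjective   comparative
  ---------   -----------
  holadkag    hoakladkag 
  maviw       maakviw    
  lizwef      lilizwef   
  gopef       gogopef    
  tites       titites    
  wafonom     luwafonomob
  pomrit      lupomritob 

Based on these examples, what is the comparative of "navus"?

nanavus

maviw and pomrit both have last vowel 'i' yet inflect differently (maakviw, lupomritob), so the last vowel is not what conditions the rule; the final letter is.
"navus" ends in -s. The one such stem in the data (tites → titites) repeats the first consonant+vowel as a prefix (as do lizwef, gopef), so the same rule applies.
So navus → nanavus.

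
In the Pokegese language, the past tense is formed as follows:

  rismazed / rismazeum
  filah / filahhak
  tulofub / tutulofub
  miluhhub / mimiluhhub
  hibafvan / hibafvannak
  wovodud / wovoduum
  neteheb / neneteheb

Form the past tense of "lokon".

lokonnak

miluhhub and wovodud both have last vowel 'u' yet inflect differently (mimiluhhub, wovoduum), so the last vowel is not what conditions the rule; the final letter is.
"lokon" ends in -n. The one such stem in the data (hibafvan → hibafvannak) doubles the final consonant and adds -ak (as does filah), so the same rule applies.
So lokon → lokonnak.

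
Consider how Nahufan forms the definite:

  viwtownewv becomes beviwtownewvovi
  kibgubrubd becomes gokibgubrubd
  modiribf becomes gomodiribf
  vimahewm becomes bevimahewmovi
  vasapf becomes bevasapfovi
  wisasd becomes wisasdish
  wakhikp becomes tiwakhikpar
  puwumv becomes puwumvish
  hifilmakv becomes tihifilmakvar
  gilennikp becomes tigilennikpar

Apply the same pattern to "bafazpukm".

tibafazpukmar

"bafazpukm" has second-to-last letter 'k'. The stems whose second-to-last letter is 'k' (wakhikp → tiwakhikpar, hifilmakv → tihifilmakvar, gilennikp → tigilennikpar) add ti- … -ar around the stem.
The other patterns: stems whose second-to-last letter is 'm' or 's' add -ish; stems whose second-to-last letter is 'b' add the prefix go-; stems whose second-to-last letter is 'p' or 'w' add be- … -ovi around the stem.
So bafazpukm → tibafazpukmar.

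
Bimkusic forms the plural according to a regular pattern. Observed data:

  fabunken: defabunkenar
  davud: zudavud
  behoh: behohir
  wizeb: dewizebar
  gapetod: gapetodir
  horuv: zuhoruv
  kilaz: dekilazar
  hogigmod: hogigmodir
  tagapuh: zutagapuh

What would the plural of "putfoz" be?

putfozir

behoh and tagapuh both end in -h yet inflect differently (behohir, zutagapuh), so the final letter is not what conditions the rule; the last vowel is.
"putfoz" has last vowel 'o'. The stems whose last vowel is 'o' (behoh → behohir, gapetod → gapetodir, hogigmod → hogigmodir) add -ir.
So putfoz → putfozir.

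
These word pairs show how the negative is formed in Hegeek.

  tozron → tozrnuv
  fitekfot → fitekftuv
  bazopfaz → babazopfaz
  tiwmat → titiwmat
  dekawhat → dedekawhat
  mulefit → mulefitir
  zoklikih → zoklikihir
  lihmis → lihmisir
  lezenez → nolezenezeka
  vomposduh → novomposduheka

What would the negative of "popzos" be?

popzsuv

"popzos" has last vowel 'o'. The stems whose last vowel is 'o' (tozron → tozrnuv, fitekfot → fitekftuv) delete the last vowel and add -uv.
The other patterns: stems whose last vowel is 'a' repeat the first consonant+vowel as a prefix; stems whose last vowel is 'i' add -ir; stems whose last vowel is 'e' or 'u' add no- … -eka around the stem.
So popzos → popzsuv.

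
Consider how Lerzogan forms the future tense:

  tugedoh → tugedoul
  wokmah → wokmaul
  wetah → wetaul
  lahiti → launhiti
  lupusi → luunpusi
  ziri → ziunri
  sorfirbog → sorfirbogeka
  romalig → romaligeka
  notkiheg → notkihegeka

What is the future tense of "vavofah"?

vavofaul

tugedoh and sorfirbog both have last vowel 'o' yet inflect differently (tugedoul, sorfirbogeka), so the last vowel is not what conditions the rule; the final letter is.
"vavofah" ends in -h. The stems ending in -h (tugedoh → tugedoul, wokmah → wokmaul, wetah → wetaul) drop the final letter and add -ul.
So vavofah → vavofaul.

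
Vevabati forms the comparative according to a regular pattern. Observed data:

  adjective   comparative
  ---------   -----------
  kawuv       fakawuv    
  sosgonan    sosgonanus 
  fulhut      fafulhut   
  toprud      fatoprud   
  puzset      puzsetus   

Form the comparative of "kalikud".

fakalikud

fulhut and puzset both end in -t yet inflect differently (fafulhut, puzsetus), so the final letter is not what conditions the rule; the last vowel is.
"kalikud" has last vowel 'u'. The stems whose last vowel is 'u' (toprud → fatoprud, kawuv → fakawuv, fulhut → fafulhut) add the prefix fa-.
So kalikud → fakalikud.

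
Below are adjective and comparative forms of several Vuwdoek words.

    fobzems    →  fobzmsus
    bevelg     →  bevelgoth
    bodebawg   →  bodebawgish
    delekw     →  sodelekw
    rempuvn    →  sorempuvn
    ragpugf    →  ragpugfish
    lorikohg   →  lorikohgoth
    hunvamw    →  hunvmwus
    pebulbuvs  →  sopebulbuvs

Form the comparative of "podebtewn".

"podebtewn" has second-to-last letter 'w'. The one such stem in the data (bodebawg → bodebawgish) adds -ish, so the same rule applies.
The other patterns: stems whose second-to-last letter is 'h' or 'l' add -oth; stems whose second-to-last letter is 'm' delete the last vowel and add -us; stems whose second-to-last letter is 'k' or 'v' add the prefix so-.
So podebtewn → podebtewnish.

podebtewnish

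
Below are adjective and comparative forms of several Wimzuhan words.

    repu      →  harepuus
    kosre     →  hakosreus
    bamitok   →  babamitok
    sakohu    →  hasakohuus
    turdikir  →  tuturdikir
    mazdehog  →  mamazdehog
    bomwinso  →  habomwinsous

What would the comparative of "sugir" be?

bomwinso and bamitok both have last vowel 'o' yet inflect differently (habomwinsous, babamitok), so the last vowel is not what conditions the rule; whether the stem ends in a vowel or a consonant is.
"sugir" ends in a consonant. The stems ending in a consonant (bamitok → babamitok, mazdehog → mamazdehog, turdikir → tuturdikir) repeat the first consonant+vowel as a prefix.
The other pattern: stems ending in a vowel add ha- … -us around the stem.
So sugir → susugir.

susugir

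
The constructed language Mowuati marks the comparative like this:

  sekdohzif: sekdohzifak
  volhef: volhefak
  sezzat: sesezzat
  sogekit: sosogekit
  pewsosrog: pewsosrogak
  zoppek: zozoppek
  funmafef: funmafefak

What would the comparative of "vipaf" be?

funmafef and zoppek both have last vowel 'e' yet inflect differently (funmafefak, zozoppek), so the last vowel is not what conditions the rule; the final letter is.
"vipaf" ends in -f. The stems ending in -f (funmafef → funmafefak, sekdohzif → sekdohzifak, volhef → volhefak) add -ak.
The other pattern: stems ending in -k or -t repeat the first consonant+vowel as a prefix.
So vipaf → vipafak.

vipafak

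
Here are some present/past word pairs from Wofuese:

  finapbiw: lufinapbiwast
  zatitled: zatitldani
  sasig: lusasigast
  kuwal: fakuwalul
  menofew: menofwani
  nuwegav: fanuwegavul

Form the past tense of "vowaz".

favowazul

finapbiw and menofew both end in -w yet inflect differently (lufinapbiwast, menofwani), so the final letter is not what conditions the rule; the last vowel is.
"vowaz" has last vowel 'a'. The stems whose last vowel is 'a' (kuwal → fakuwalul, nuwegav → fanuwegavul) add fa- … -ul around the stem.
The other patterns: stems whose last vowel is 'i' add lu- … -ast around the stem; stems whose last vowel is 'e' delete the last vowel and add -ani.
So vowaz → favowazul.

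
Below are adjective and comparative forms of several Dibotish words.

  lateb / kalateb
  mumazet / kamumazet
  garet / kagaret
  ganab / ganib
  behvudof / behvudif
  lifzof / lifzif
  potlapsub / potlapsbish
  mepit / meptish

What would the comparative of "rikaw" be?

rikiw

lateb and ganab both end in -b yet inflect differently (kalateb, ganib), so the final letter is not what conditions the rule; the last vowel is.
"rikaw" has last vowel 'a'. The one such stem in the data (ganab → ganib) changes the last vowel to 'i' (as do behvudof, lifzof), so the same rule applies.
The other patterns: stems whose last vowel is 'e' add the prefix ka-; stems whose last vowel is 'i' or 'u' delete the last vowel and add -ish.
So rikaw → rikiw.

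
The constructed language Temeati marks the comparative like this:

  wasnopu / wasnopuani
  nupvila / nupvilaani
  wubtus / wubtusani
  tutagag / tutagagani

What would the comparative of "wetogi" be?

wetogiani

Every pair shown (wasnopu → wasnopuani, nupvila → nupvilaani, wubtus → wubtusani, …) follows the same rule: add -ani.
So wetogi → wetogiani.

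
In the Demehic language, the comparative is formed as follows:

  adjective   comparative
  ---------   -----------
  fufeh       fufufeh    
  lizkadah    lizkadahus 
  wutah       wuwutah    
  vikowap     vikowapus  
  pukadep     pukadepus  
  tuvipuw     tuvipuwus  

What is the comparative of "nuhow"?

"nuhow" has 2 vowels. The stems with 2 vowels (fufeh → fufufeh, wutah → wuwutah) repeat the first consonant+vowel as a prefix.
So nuhow → nunuhow.

nunuhow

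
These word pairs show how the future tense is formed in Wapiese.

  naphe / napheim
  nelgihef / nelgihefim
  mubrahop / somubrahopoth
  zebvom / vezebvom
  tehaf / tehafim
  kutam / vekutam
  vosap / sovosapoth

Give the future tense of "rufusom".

kutam and vosap both have last vowel 'a' yet inflect differently (vekutam, sovosapoth), so the last vowel is not what conditions the rule; the final letter is.
"rufusom" ends in -m. The stems ending in -m (zebvom → vezebvom, kutam → vekutam) add the prefix ve-.
The other patterns: stems ending in -p add so- … -oth around the stem; stems ending in -e or -f add -im.
So rufusom → verufusom.

verufusom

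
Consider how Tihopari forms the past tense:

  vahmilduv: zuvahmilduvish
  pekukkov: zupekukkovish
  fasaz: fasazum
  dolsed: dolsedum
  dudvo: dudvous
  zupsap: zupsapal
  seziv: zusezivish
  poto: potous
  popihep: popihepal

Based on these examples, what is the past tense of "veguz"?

"veguz" ends in -z. The one such stem in the data (fasaz → fasazum) adds -um, so the same rule applies.
The other patterns: stems ending in -v add zu- … -ish around the stem; stems ending in -o add -us; stems ending in -p add -al.
So veguz → veguzum.

veguzum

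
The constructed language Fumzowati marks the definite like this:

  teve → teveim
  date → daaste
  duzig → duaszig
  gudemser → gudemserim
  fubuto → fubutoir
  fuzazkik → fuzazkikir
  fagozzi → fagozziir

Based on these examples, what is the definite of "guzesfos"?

date and teve both end in -e yet inflect differently (daaste, teveim), so the final letter is not what conditions the rule; the first letter is.
"guzesfos" begins with g-. The one such stem in the data (gudemser → gudemserim) adds -im, so the same rule applies.
So guzesfos → guzesfosim.

guzesfosim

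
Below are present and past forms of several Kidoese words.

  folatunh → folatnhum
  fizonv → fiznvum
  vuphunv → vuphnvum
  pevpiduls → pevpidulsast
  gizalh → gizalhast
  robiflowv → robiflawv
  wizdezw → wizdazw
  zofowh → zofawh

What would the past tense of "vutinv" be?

vutnvum

folatunh and gizalh both end in -h yet inflect differently (folatnhum, gizalhast), so the final letter is not what conditions the rule; the second-to-last letter is.
"vutinv" has second-to-last letter 'n'. The stems whose second-to-last letter is 'n' (folatunh → folatnhum, fizonv → fiznvum, vuphunv → vuphnvum) delete the last vowel and add -um.
The other patterns: stems whose second-to-last letter is 'l' add -ast; stems whose second-to-last letter is 'w' or 'z' change the last vowel to 'a'.
So vutinv → vutnvum.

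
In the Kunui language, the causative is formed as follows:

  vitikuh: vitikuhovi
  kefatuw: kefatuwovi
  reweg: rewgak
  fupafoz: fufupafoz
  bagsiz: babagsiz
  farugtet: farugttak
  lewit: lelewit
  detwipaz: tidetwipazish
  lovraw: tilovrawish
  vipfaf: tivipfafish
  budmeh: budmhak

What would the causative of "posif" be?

poposif

vitikuh and budmeh both end in -h yet inflect differently (vitikuhovi, budmhak), so the final letter is not what conditions the rule; the last vowel is.
"posif" has last vowel 'i'. The stems whose last vowel is 'i' (bagsiz → babagsiz, lewit → lelewit) repeat the first consonant+vowel as a prefix.
The other patterns: stems whose last vowel is 'u' add -ovi; stems whose last vowel is 'e' delete the last vowel and add -ak; stems whose last vowel is 'a' add ti- … -ish around the stem.
So posif → poposif.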